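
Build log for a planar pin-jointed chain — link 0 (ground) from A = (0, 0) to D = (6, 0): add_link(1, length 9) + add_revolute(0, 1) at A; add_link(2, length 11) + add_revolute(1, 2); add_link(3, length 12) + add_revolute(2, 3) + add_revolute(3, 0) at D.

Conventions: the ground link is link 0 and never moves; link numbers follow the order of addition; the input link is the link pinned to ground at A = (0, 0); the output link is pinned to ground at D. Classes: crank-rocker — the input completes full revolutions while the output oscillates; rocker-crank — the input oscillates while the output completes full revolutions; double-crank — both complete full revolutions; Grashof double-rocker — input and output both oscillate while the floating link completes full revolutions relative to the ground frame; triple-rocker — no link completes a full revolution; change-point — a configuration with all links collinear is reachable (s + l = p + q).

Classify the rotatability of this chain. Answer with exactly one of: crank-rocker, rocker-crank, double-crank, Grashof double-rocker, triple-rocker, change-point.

lengths: ground=6, input=9, coupler=11, output=12
sorted: s=6 (shortest), l=12 (longest), p+q=20
s + l = 18 vs p + q = 20
s + l < p + q (Grashof) with shortest = ground link → double-crank

double-crank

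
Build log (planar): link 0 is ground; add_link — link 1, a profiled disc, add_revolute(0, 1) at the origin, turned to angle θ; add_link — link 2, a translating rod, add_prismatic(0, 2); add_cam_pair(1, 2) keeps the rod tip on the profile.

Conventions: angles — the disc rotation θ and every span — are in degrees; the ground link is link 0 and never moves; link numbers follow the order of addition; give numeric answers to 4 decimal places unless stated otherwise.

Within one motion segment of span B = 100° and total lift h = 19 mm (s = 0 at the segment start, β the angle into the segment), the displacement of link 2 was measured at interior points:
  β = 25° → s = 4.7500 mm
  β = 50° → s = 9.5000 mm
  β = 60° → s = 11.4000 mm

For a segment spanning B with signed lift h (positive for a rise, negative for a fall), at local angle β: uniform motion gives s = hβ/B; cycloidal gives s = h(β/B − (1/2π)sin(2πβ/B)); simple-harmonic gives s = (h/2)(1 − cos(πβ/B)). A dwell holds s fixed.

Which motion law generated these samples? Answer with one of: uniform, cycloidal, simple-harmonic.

candidates at β/B = r: uniform s = h·r (linear in β); cycloidal s = h·(r − sin(2πr)/(2π)); simple-harmonic s = (h/2)(1 − cos(πr))
β=25°: printed 4.7500 | uniform 4.7500, cycloidal 1.7261, simple-harmonic 2.7825
β=50°: printed 9.5000 | uniform 9.5000, cycloidal 9.5000, simple-harmonic 9.5000
β=60°: printed 11.4000 | uniform 11.4000, cycloidal 13.1774, simple-harmonic 12.4357
only one law matches every sample → uniform

uniform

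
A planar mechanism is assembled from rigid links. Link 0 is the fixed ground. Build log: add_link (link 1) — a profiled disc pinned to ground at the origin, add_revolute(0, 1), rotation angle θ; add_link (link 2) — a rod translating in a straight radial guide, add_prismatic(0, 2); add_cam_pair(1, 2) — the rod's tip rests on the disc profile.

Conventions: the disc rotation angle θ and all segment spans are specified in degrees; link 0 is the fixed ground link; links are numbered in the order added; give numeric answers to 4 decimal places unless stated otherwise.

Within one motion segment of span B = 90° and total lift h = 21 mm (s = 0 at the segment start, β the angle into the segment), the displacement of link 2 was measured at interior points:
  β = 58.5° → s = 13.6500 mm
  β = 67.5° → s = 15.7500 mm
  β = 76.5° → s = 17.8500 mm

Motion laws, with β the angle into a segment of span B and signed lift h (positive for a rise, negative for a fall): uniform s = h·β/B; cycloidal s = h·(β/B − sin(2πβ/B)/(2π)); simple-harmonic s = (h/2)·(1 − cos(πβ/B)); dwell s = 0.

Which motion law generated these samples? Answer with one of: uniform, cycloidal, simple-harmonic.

candidates at β/B = r: uniform s = h·r (linear in β); cycloidal s = h·(r − sin(2πr)/(2π)); simple-harmonic s = (h/2)(1 − cos(πr))
β=58.5°: printed 13.6500 | uniform 13.6500, cycloidal 16.3539, simple-harmonic 15.2669
β=67.5°: printed 15.7500 | uniform 15.7500, cycloidal 19.0923, simple-harmonic 17.9246
β=76.5°: printed 17.8500 | uniform 17.8500, cycloidal 20.5539, simple-harmonic 19.8556
only one law matches every sample → uniform

uniform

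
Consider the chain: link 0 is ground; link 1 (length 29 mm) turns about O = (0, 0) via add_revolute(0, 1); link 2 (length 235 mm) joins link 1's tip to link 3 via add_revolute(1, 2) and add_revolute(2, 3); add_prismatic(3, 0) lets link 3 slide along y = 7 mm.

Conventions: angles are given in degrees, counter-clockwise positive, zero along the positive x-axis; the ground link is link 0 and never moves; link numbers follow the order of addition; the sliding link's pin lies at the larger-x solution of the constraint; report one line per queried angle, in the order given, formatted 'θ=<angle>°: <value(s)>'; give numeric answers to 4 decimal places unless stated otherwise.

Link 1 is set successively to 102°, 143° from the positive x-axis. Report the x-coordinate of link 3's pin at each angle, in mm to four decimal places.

geometry: r = 29 mm, L = 235 mm, e = 7 mm
θ=102°: crank pin P = (r cos θ, r sin θ) = (-6.029439, 28.366280)
θ=102°: h = r sin θ − e = 28.366280 − 7 = 21.366280
θ=102°: x = r cos θ + √(L² − h²) = -6.029439 + 234.026670 = 227.997231
θ=143°: crank pin P = (r cos θ, r sin θ) = (-23.160430, 17.452636)
θ=143°: h = r sin θ − e = 17.452636 − 7 = 10.452636
θ=143°: x = r cos θ + √(L² − h²) = -23.160430 + 234.767422 = 211.606992

θ=102°: 227.9972
θ=143°: 211.6070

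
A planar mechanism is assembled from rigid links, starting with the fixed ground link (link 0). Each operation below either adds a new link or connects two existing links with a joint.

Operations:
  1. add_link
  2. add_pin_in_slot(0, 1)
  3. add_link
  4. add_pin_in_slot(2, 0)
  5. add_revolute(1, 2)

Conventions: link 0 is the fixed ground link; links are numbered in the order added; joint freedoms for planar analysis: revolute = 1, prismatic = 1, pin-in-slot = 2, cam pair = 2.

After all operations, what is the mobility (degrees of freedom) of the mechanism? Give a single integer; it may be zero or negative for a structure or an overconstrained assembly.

ground; <1,0,0>
#1 <2,0,0>
PS:0↔1 J2 <2,0,1>
#2 <3,0,1>
PS:2↔0 J2 <3,0,2>
R:1↔2 J1 <3,1,2>
3×2 − 2×1 − 1×2 = 2

M = 2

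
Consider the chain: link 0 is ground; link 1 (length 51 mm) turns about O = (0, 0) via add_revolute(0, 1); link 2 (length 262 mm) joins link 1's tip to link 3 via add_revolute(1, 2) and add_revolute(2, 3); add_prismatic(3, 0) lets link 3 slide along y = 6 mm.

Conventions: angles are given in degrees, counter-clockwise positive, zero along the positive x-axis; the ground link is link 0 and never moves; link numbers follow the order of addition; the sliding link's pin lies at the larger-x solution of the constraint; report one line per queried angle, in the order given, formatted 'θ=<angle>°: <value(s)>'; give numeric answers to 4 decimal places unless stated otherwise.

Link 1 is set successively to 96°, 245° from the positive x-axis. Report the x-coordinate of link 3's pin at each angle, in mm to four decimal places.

geometry: r = 51 mm, L = 262 mm, e = 6 mm
θ=96°: crank pin P = (r cos θ, r sin θ) = (-5.330952, 50.720617)
θ=96°: h = r sin θ − e = 50.720617 − 6 = 44.720617
θ=96°: x = r cos θ + √(L² − h²) = -5.330952 + 258.155121 = 252.824169
θ=245°: crank pin P = (r cos θ, r sin θ) = (-21.553531, -46.221697)
θ=245°: h = r sin θ − e = -46.221697 − 6 = -52.221697
θ=245°: x = r cos θ + √(L² − h²) = -21.553531 + 256.742856 = 235.189325

θ=96°: 252.8242
θ=245°: 235.1893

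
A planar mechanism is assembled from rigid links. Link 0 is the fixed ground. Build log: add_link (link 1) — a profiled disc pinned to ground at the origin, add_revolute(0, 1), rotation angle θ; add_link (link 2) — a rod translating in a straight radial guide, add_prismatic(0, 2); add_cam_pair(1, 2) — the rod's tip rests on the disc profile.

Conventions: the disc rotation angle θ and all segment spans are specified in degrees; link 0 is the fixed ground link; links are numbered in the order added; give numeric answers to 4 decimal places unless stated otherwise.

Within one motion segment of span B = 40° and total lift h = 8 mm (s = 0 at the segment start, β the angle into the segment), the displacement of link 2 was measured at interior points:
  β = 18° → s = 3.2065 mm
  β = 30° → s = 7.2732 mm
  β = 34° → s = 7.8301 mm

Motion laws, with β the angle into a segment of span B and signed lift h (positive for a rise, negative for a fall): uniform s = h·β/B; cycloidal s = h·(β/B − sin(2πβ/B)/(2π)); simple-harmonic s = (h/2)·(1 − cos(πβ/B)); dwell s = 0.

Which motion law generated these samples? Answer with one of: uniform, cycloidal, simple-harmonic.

candidates at β/B = r: uniform s = h·r (linear in β); cycloidal s = h·(r − sin(2πr)/(2π)); simple-harmonic s = (h/2)(1 − cos(πr))
β=18°: printed 3.2065 | uniform 3.6000, cycloidal 3.2065, simple-harmonic 3.3743
β=30°: printed 7.2732 | uniform 6.0000, cycloidal 7.2732, simple-harmonic 6.8284
β=34°: printed 7.8301 | uniform 6.8000, cycloidal 7.8301, simple-harmonic 7.5640
only one law matches every sample → cycloidal

cycloidal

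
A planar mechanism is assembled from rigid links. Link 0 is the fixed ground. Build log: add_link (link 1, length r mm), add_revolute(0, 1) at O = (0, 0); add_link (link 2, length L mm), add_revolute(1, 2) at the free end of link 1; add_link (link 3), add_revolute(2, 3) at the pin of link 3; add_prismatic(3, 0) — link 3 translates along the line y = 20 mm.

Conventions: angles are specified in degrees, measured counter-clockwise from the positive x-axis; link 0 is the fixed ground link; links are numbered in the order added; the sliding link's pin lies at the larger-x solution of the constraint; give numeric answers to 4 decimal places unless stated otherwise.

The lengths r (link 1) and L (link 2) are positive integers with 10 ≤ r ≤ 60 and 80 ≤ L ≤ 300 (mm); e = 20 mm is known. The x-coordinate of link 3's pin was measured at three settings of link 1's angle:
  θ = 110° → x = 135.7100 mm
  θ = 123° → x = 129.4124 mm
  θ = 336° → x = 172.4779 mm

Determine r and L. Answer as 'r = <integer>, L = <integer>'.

constraint per measurement: (x − r cos θ)² + (r sin θ − e)² = L²
subtracting the θ₁ and θ₂ equations cancels the r² and L² terms:
r = (x₁² − x₂²) / (2[(x₁cos θ₁ + e sin θ₁) − (x₂cos θ₂ + e sin θ₂)]) = 32.0001 → r = 32
L² = (x₁ − r cos θ₁)² + (r sin θ₁ − e)² = 21608.9930 → L = 147.0000 → L = 147
check at θ₃=336°: x = 172.4779 (printed 172.4779) ✓

r = 32, L = 147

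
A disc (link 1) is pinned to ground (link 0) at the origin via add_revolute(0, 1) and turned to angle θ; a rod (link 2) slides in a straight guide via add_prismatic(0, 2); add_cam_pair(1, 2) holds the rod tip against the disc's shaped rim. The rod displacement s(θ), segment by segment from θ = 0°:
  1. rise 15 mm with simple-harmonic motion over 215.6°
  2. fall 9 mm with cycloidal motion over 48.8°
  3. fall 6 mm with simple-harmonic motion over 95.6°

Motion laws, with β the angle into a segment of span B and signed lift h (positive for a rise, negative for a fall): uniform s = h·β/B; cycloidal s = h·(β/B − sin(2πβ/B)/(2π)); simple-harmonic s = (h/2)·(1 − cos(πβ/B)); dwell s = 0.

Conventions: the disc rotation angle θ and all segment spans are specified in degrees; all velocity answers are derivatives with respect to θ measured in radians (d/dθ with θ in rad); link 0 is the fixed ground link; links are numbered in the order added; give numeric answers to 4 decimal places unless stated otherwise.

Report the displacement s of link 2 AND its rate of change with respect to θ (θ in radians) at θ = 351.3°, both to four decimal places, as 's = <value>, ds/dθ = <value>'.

segment 1 (0° to 215.6°, simple-harmonic, h = 15) is passed completely: s = 0.0000 + (15) = 15.0000
segment 2 (215.6° to 264.4°, cycloidal, h = -9) is passed completely: s = 15.0000 + (-9) = 6.0000
θ = 351.3° falls in segment 3 (264.4° to 360°, simple-harmonic, h = -6): β = 351.3 − 264.4 = 86.9°, B = 95.6°; Δs = -6/2·(1 − cos(π·0.9090)) = -5.8782; s = 6.0000 − 5.8782 = 0.1218
velocity in seg [264.4°–360°] (simple-harmonic), θ in radians: β = 86.9° = 1.5167 rad, B = 95.6° = 1.6685 rad; ds/dθ = (πh/(2B)) sin(πβ/B) = (π·(-6)/(2·1.6685)) sin(π·0.9090) = -1.592995 mm/rad

s = 0.1218, ds/dθ = -1.5930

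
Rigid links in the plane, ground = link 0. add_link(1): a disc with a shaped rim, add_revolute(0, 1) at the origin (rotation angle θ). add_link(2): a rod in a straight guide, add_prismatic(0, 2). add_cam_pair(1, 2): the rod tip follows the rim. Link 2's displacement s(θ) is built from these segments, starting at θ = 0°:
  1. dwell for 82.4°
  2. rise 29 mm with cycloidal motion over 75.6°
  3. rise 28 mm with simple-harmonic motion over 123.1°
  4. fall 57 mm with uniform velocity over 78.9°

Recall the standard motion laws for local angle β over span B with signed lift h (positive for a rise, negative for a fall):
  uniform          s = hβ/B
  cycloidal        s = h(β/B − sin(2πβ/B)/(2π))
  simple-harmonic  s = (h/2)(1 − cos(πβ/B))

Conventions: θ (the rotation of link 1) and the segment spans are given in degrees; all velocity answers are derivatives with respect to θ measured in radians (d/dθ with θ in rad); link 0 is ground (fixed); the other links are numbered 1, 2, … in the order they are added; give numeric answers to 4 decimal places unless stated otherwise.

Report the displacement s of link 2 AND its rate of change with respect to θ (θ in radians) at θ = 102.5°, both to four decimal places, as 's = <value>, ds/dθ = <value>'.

segment 1 (0° to 82.4°, dwell): s unchanged at 0.0000
θ = 102.5° falls in segment 2 (82.4° to 158°, cycloidal, h = 29): β = 102.5 − 82.4 = 20.1°, B = 75.6°; Δs = 29·(0.2659 − sin(2π·0.2659)/(2π)) = 3.1178; s = 0.0000 + 3.1178 = 3.1178
velocity in seg [82.4°–158°] (cycloidal), θ in radians: β = 20.1° = 0.3508 rad, B = 75.6° = 1.3195 rad; ds/dθ = (h/B)(1 − cos(2πβ/B)) = (29/1.3195)(1 − cos(2π·0.2659)) = 24.166896 mm/rad

s = 3.1178, ds/dθ = 24.1669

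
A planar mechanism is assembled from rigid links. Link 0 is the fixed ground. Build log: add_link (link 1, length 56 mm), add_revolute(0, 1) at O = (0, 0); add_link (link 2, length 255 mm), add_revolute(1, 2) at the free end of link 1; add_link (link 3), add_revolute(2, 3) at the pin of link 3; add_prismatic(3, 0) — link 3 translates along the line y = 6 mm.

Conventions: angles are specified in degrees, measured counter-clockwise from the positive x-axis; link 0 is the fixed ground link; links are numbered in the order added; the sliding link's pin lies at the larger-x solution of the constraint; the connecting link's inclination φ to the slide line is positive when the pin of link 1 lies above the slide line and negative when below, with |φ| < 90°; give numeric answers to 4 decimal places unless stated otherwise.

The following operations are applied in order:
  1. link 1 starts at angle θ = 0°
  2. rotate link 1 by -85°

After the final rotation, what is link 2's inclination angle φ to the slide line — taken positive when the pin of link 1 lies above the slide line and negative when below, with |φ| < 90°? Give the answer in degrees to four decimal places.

geometry: r = 56 mm, L = 255 mm, e = 6 mm; θ starts at 0°
rotate link 1 by -85°: θ ← 0° -85° = -85°
h = r sin θ − e = -55.786903 − 6 = -61.786903
sin φ = h / L = -61.786903 / 255 = -0.24230158
φ = arcsin(-0.24230158) = -14.022421°

-14.0224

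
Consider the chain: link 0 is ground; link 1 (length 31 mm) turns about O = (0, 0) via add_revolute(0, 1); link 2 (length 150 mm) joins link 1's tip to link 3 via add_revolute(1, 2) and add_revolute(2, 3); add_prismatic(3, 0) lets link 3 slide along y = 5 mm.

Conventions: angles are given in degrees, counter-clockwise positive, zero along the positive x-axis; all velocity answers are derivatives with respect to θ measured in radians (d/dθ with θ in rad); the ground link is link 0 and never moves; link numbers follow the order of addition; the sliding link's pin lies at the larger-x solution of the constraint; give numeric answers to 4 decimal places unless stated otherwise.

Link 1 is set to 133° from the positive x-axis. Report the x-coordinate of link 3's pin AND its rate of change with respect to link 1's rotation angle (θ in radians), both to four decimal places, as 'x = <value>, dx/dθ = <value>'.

geometry: r = 31 mm, L = 150 mm, e = 5 mm
crank pin P = (r cos θ, r sin θ) = (-21.141949, 22.671965)
h = r sin θ − e = 22.671965 − 5 = 17.671965
x = r cos θ + √(L² − h²) = -21.141949 + 148.955368 = 127.813419
dx/dθ = −r sin θ − h·r cos θ/√(L² − h²) (θ in radians; h = 17.671965) = -20.163698

x = 127.8134, dx/dθ = -20.1637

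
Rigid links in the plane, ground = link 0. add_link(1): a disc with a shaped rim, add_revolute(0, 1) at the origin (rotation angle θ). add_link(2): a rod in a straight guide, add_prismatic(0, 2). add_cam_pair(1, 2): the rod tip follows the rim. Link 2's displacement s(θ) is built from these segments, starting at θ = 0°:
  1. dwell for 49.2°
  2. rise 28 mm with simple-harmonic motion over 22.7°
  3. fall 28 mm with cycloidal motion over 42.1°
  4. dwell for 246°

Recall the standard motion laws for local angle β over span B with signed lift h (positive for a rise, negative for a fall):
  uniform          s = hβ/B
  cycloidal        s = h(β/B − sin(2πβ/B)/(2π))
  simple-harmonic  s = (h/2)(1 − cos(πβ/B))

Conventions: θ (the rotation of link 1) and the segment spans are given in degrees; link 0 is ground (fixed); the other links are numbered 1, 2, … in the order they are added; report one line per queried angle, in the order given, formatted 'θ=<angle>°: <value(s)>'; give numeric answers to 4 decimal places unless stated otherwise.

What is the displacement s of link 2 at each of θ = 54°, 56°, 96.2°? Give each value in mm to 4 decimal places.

segment 1 (0° to 49.2°, dwell): s unchanged at 0.0000
θ = 54° falls in segment 2 (49.2° to 71.9°, simple-harmonic, h = 28): β = 54 − 49.2 = 4.8°, B = 22.7°; Δs = 28/2·(1 − cos(π·0.2115)) = 2.9771; s = 0.0000 + 2.9771 = 2.9771
θ = 56° falls in segment 2 (49.2° to 71.9°, simple-harmonic, h = 28): β = 56 − 49.2 = 6.8°, B = 22.7°; Δs = 28/2·(1 − cos(π·0.2996)) = 5.7553; s = 0.0000 + 5.7553 = 5.7553
segment 2 (49.2° to 71.9°, simple-harmonic, h = 28) is passed completely: s = 0.0000 + (28) = 28.0000
θ = 96.2° falls in segment 3 (71.9° to 114°, cycloidal, h = -28): β = 96.2 − 71.9 = 24.3°, B = 42.1°; Δs = -28·(0.5772 − sin(2π·0.5772)/(2π)) = -18.2393; s = 28.0000 − 18.2393 = 9.7607

θ=54°: 2.9771
θ=56°: 5.7553
θ=96.2°: 9.7607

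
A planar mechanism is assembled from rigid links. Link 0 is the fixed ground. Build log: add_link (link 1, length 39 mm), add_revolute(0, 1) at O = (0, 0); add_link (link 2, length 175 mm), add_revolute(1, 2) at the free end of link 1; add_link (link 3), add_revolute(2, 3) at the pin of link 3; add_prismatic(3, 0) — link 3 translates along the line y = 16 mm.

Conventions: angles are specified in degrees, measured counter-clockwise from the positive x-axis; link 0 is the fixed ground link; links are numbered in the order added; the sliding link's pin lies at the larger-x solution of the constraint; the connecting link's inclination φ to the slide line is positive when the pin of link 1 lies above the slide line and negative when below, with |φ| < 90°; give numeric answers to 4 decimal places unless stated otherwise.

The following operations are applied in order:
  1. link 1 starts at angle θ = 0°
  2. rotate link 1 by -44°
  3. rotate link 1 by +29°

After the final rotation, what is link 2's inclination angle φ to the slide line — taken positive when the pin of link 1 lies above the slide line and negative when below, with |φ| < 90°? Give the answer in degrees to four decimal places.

geometry: r = 39 mm, L = 175 mm, e = 16 mm; θ starts at 0°
rotate link 1 by -44°: θ ← 0° -44° = -44°
rotate link 1 by +29°: θ ← -44° +29° = -15°
h = r sin θ − e = -10.093943 − 16 = -26.093943
sin φ = h / L = -26.093943 / 175 = -0.14910824
φ = arcsin(-0.14910824) = -8.575252°

-8.5753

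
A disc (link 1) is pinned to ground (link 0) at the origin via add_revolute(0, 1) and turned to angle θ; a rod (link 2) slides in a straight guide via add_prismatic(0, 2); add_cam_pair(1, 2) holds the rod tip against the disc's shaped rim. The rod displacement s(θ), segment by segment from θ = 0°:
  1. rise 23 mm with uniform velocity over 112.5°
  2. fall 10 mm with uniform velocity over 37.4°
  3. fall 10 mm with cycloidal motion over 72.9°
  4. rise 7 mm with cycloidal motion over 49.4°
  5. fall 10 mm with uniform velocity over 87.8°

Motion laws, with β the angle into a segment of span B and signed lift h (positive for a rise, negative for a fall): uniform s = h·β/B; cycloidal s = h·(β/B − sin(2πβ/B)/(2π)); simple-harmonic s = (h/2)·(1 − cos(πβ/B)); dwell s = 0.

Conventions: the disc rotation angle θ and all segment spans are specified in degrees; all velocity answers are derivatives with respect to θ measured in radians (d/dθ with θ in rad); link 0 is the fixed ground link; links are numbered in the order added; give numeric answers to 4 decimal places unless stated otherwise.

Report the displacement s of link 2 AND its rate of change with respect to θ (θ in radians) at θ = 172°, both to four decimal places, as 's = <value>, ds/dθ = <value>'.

segment 1 (0° to 112.5°, uniform, h = 23) is passed completely: s = 0.0000 + (23) = 23.0000
segment 2 (112.5° to 149.9°, uniform, h = -10) is passed completely: s = 23.0000 + (-10) = 13.0000
θ = 172° falls in segment 3 (149.9° to 222.8°, cycloidal, h = -10): β = 172 − 149.9 = 22.1°, B = 72.9°; Δs = -10·(0.3032 − sin(2π·0.3032)/(2π)) = -1.5279; s = 13.0000 − 1.5279 = 11.4721
velocity in seg [149.9°–222.8°] (cycloidal), θ in radians: β = 22.1° = 0.3857 rad, B = 72.9° = 1.2723 rad; ds/dθ = (h/B)(1 − cos(2πβ/B)) = ((-10)/1.2723)(1 − cos(2π·0.3032)) = -10.435914 mm/rad

s = 11.4721, ds/dθ = -10.4359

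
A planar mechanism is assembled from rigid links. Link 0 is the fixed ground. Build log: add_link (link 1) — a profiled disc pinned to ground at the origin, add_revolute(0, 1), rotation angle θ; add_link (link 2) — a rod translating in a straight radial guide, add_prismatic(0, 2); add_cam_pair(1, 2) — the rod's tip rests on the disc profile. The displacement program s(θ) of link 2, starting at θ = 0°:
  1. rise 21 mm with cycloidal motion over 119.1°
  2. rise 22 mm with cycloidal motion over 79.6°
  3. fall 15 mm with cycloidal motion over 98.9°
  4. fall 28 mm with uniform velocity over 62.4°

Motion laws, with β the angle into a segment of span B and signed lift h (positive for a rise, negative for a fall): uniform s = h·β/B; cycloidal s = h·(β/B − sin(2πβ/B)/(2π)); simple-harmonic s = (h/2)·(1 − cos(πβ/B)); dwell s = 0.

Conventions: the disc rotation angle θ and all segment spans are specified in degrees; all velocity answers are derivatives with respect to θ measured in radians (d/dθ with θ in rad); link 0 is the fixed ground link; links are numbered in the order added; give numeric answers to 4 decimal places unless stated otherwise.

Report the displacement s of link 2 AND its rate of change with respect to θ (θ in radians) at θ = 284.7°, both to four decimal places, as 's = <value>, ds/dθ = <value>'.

seg 1 [0°–119.1°] cycloidal, h=21: full span → s += 21 → s = 21.0000
seg 2 [119.1°–198.7°] cycloidal, h=22: full span → s += 22 → s = 43.0000
seg 3 [198.7°–297.6°] cycloidal, h=-15: θ=284.7° here. β=86, B=98.9. -15·(0.8696 − sin(2π·0.8696)/(2π)) = -14.7882 → s = 28.2118
velocity in seg [198.7°–297.6°] (cycloidal), θ in radians: β = 86° = 1.5010 rad, B = 98.9° = 1.7261 rad; ds/dθ = (h/B)(1 − cos(2πβ/B)) = ((-15)/1.7261)(1 − cos(2π·0.8696)) = -2.758599 mm/rad

s = 28.2118, ds/dθ = -2.7586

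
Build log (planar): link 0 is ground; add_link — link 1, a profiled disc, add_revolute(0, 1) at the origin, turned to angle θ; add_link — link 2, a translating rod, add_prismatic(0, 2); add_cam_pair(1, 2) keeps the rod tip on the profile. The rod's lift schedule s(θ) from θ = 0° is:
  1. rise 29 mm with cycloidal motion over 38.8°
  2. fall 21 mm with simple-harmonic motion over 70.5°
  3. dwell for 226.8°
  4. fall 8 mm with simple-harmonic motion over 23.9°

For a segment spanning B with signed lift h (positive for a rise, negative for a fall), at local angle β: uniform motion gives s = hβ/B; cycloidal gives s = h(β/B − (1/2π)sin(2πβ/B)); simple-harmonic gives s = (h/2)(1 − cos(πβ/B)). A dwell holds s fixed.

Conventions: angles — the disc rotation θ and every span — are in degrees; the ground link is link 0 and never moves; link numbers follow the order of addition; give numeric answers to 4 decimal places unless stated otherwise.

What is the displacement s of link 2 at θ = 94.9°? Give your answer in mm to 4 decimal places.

seg 1 [0°–38.8°] cycloidal, h=29: full span → s += 29 → s = 29.0000
seg 2 [38.8°–109.3°] simple-harmonic, h=-21: θ=94.9° here. β=56.1, B=70.5. -21/2·(1 − cos(π·0.7957)) = -18.9114 → s = 10.0886

10.0886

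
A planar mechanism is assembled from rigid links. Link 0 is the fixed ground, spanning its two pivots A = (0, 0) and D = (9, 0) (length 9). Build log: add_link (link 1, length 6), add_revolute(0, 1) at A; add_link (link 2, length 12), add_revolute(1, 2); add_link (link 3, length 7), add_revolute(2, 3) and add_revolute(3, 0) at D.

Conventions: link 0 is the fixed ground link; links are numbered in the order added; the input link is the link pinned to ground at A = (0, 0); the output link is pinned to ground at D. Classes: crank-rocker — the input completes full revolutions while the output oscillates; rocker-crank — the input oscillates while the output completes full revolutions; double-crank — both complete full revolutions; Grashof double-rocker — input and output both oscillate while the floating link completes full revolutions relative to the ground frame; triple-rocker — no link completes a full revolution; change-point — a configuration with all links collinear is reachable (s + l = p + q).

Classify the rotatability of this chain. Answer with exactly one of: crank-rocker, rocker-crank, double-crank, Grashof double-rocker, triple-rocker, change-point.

lengths: ground=9, input=6, coupler=12, output=7
sorted: s=6 (shortest), l=12 (longest), p+q=16
s + l = 18 vs p + q = 16
s + l > p + q → non-Grashof → no link fully rotates → triple-rocker

triple-rocker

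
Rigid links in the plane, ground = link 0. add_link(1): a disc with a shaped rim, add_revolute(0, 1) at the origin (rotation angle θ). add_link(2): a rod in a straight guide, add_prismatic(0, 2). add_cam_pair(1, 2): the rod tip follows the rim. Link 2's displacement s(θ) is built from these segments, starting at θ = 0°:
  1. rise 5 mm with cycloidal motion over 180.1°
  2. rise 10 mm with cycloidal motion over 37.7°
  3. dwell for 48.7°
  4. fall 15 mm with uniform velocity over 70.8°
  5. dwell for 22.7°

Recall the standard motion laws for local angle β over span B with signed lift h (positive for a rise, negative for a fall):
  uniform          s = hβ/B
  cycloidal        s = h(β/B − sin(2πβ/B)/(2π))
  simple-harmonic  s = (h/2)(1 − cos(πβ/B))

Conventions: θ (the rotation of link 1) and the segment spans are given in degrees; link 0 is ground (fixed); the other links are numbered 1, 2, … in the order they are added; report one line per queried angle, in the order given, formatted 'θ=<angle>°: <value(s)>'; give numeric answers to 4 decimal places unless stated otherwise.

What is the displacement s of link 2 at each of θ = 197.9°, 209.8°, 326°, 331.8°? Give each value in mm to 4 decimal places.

segment 1 (0° to 180.1°, cycloidal, h = 5) is passed completely: s = 0.0000 + (5) = 5.0000
θ = 197.9° falls in segment 2 (180.1° to 217.8°, cycloidal, h = 10): β = 197.9 − 180.1 = 17.8°, B = 37.7°; Δs = 10·(0.4721 − sin(2π·0.4721)/(2π)) = 4.4444; s = 5.0000 + 4.4444 = 9.4444
θ = 209.8° falls in segment 2 (180.1° to 217.8°, cycloidal, h = 10): β = 209.8 − 180.1 = 29.7°, B = 37.7°; Δs = 10·(0.7878 − sin(2π·0.7878)/(2π)) = 9.4249; s = 5.0000 + 9.4249 = 14.4249
segment 2 (180.1° to 217.8°, cycloidal, h = 10) is passed completely: s = 5.0000 + (10) = 15.0000
segment 3 (217.8° to 266.5°, dwell): s unchanged at 15.0000
θ = 326° falls in segment 4 (266.5° to 337.3°, uniform, h = -15): β = 326 − 266.5 = 59.5°, B = 70.8°; Δs = -15·59.5/70.8 = -12.6059; s = 15.0000 − 12.6059 = 2.3941
θ = 331.8° falls in segment 4 (266.5° to 337.3°, uniform, h = -15): β = 331.8 − 266.5 = 65.3°, B = 70.8°; Δs = -15·65.3/70.8 = -13.8347; s = 15.0000 − 13.8347 = 1.1653

θ=197.9°: 9.4444
θ=209.8°: 14.4249
θ=326°: 2.3941
θ=331.8°: 1.1653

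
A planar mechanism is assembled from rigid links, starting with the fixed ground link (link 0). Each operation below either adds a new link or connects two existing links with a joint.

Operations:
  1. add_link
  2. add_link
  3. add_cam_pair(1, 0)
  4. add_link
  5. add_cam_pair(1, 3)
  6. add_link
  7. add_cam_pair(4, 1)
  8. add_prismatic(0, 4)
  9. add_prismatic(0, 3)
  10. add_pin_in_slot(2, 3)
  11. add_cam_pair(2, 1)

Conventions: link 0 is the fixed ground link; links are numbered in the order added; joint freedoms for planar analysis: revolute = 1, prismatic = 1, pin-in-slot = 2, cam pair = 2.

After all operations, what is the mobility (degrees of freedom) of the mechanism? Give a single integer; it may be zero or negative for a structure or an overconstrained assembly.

L=1 J1=0 J2=0
add link → L=2 J1=0 J2=0
add link → L=3 J1=0 J2=0
C@1,0 dof=2 J2 → L=3 J1=0 J2=1
add link → L=4 J1=0 J2=1
C@1,3 dof=2 J2 → L=4 J1=0 J2=2
add link → L=5 J1=0 J2=2
C@4,1 dof=2 J2 → L=5 J1=0 J2=3
P@0,4 dof=1 J1 → L=5 J1=1 J2=3
P@0,3 dof=1 J1 → L=5 J1=2 J2=3
PS@2,3 dof=2 J2 → L=5 J1=2 J2=4
C@2,1 dof=2 J2 → L=5 J1=2 J2=5
M=3(L−1)−2J1−J2=3·4−2·2−5=3

M = 3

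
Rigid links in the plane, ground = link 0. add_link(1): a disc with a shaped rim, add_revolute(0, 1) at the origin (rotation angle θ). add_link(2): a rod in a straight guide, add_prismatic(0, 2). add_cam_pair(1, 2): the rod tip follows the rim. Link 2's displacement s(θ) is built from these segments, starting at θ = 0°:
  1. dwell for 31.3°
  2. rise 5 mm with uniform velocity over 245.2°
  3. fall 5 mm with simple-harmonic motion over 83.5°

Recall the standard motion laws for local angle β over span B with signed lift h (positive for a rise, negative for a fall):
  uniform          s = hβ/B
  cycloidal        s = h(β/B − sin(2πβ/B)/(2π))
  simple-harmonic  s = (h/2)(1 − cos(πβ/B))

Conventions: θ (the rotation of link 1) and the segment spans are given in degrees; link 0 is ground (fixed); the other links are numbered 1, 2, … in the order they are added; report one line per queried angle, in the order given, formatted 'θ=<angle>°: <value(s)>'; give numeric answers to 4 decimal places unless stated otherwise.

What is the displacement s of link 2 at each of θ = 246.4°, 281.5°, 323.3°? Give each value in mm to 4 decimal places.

segment 1 (0° to 31.3°, dwell): s unchanged at 0.0000
θ = 246.4° falls in segment 2 (31.3° to 276.5°, uniform, h = 5): β = 246.4 − 31.3 = 215.1°, B = 245.2°; Δs = 5·215.1/245.2 = 4.3862; s = 0.0000 + 4.3862 = 4.3862
segment 2 (31.3° to 276.5°, uniform, h = 5) is passed completely: s = 0.0000 + (5) = 5.0000
θ = 281.5° falls in segment 3 (276.5° to 360°, simple-harmonic, h = -5): β = 281.5 − 276.5 = 5°, B = 83.5°; Δs = -5/2·(1 − cos(π·0.0599)) = -0.0441; s = 5.0000 − 0.0441 = 4.9559
θ = 323.3° falls in segment 3 (276.5° to 360°, simple-harmonic, h = -5): β = 323.3 − 276.5 = 46.8°, B = 83.5°; Δs = -5/2·(1 − cos(π·0.5605)) = -2.9721; s = 5.0000 − 2.9721 = 2.0279

θ=246.4°: 4.3862
θ=281.5°: 4.9559
θ=323.3°: 2.0279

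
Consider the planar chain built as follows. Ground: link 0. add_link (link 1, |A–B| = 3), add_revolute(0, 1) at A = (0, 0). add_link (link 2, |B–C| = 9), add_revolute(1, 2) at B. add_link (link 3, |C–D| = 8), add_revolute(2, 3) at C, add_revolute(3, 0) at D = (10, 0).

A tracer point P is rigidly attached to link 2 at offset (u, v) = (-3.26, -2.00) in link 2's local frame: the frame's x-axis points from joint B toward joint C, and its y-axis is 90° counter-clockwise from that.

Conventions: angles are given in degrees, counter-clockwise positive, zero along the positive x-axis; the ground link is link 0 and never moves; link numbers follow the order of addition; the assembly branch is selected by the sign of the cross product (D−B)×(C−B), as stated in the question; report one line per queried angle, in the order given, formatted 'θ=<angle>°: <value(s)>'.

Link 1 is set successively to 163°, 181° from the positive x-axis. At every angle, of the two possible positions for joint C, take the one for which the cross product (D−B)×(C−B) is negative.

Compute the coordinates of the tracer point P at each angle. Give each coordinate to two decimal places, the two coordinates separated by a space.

A=(0,0), D=(10.00,0)
θ=163°: B = A + 3.00·(cos163°, sin163°) = (-2.8689, 0.8771)
θ=163°: |BD| = 12.8988
θ=163°: circle(B,9.00) ∩ circle(D,8.00): a=7.1084, h=5.5201
θ=163°:   candidates: C₊=(4.5984,5.9010) cross=71.202; C₋=(3.8476,-5.1135) cross=-71.202
θ=163°:   branch - wants cross < 0 → take C=(3.8476,-5.1135) (cross=-71.202)
θ=163°: ex = (C−B)/|BC| = (0.7463,-0.6656); ey = (0.6656,0.7463)
θ=163°: P = B + -3.26·ex + -2.00·ey = (-6.6331,1.5545)
θ=181°: B = A + 3.00·(cos181°, sin181°) = (-2.9995, -0.0524)
θ=181°: |BD| = 12.9996
θ=181°: circle(B,9.00) ∩ circle(D,8.00): a=7.1537, h=5.4612
θ=181°:   candidates: C₊=(4.1321,5.4376) cross=70.994; C₋=(4.1761,-5.4847) cross=-70.994
θ=181°:   branch - wants cross < 0 → take C=(4.1761,-5.4847) (cross=-70.994)
θ=181°: ex = (C−B)/|BC| = (0.7973,-0.6036); ey = (0.6036,0.7973)
θ=181°: P = B + -3.26·ex + -2.00·ey = (-6.8059,0.3208)

θ=163°: -6.63 1.55
θ=181°: -6.81 0.32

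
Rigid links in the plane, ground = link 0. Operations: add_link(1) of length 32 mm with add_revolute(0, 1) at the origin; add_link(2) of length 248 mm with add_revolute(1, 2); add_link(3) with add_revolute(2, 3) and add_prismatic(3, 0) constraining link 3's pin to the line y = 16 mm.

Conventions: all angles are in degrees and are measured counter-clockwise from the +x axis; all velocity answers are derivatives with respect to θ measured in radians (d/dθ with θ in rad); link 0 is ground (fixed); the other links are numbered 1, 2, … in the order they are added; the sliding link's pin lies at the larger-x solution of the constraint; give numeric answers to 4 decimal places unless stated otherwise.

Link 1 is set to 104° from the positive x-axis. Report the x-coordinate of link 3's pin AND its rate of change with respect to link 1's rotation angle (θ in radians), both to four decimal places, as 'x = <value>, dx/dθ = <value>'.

geometry: r = 32 mm, L = 248 mm, e = 16 mm
crank pin P = (r cos θ, r sin θ) = (-7.741501, 31.049463)
h = r sin θ − e = 31.049463 − 16 = 15.049463
x = r cos θ + √(L² − h²) = -7.741501 + 247.542953 = 239.801452
dx/dθ = −r sin θ − h·r cos θ/√(L² − h²) (θ in radians; h = 15.049463) = -30.578816

x = 239.8015, dx/dθ = -30.5788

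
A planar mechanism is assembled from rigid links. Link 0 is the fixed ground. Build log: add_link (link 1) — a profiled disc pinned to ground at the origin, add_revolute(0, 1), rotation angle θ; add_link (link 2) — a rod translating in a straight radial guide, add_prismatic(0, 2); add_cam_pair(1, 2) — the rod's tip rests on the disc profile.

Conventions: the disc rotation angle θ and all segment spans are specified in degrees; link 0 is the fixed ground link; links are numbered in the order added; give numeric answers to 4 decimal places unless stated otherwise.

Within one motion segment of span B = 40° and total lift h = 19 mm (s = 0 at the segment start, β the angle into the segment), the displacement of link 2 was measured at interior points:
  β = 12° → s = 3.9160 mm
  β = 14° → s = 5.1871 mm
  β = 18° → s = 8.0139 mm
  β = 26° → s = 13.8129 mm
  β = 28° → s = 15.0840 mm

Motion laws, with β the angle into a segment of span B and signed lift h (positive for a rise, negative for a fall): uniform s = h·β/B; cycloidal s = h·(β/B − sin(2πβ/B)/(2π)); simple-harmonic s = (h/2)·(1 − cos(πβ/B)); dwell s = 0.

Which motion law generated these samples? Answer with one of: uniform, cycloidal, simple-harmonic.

candidates at β/B = r: uniform s = h·r (linear in β); cycloidal s = h·(r − sin(2πr)/(2π)); simple-harmonic s = (h/2)(1 − cos(πr))
β=12°: printed 3.9160 | uniform 5.7000, cycloidal 2.8241, simple-harmonic 3.9160
β=14°: printed 5.1871 | uniform 6.6500, cycloidal 4.2036, simple-harmonic 5.1871
β=18°: printed 8.0139 | uniform 8.5500, cycloidal 7.6155, simple-harmonic 8.0139
β=26°: printed 13.8129 | uniform 12.3500, cycloidal 14.7964, simple-harmonic 13.8129
β=28°: printed 15.0840 | uniform 13.3000, cycloidal 16.1759, simple-harmonic 15.0840
only one law matches every sample → simple-harmonic

simple-harmonic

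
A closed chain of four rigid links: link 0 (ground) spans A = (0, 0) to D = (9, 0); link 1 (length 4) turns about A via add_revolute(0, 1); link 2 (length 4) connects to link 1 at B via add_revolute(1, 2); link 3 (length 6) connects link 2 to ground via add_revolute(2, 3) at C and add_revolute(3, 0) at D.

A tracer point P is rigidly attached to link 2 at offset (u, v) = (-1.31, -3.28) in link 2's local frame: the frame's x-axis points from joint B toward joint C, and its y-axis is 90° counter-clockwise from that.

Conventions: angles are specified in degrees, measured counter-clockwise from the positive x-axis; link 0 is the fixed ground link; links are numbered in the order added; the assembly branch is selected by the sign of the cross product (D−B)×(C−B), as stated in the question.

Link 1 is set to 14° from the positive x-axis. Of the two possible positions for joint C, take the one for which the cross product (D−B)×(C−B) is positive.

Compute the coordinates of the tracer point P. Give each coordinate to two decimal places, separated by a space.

A=(0,0), D=(9.00,0)
B = A + 4.00·(cos14°, sin14°) = (3.8812, 0.9677)
|BD| = 5.2095
circle(B,4.00) ∩ circle(D,6.00): a=0.6852, h=3.9409
  candidates: C₊=(5.2865,4.7127) cross=20.530; C₋=(3.8224,-3.0319) cross=-20.530
  branch + wants cross > 0 → take C=(5.2865,4.7127) (cross=20.530)
ex = (C−B)/|BC| = (0.3513,0.9363); ey = (-0.9363,0.3513)
P = B + -1.31·ex + -3.28·ey = (6.4919,-1.4111)

6.49 -1.41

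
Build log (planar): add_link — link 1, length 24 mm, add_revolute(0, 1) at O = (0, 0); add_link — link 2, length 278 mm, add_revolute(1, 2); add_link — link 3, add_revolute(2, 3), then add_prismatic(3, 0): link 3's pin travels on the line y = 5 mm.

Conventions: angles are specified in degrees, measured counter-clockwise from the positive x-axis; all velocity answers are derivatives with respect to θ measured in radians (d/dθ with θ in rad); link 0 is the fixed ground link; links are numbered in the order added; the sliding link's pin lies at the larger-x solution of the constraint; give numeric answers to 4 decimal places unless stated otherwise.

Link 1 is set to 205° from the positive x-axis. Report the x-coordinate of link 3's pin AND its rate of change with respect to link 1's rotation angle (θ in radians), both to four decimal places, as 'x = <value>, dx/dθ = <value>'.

geometry: r = 24 mm, L = 278 mm, e = 5 mm
crank pin P = (r cos θ, r sin θ) = (-21.751387, -10.142838)
h = r sin θ − e = -10.142838 − 5 = -15.142838
x = r cos θ + √(L² − h²) = -21.751387 + 277.587274 = 255.835887
dx/dθ = −r sin θ − h·r cos θ/√(L² − h²) (θ in radians; h = -15.142838) = 8.956265

x = 255.8359, dx/dθ = 8.9563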